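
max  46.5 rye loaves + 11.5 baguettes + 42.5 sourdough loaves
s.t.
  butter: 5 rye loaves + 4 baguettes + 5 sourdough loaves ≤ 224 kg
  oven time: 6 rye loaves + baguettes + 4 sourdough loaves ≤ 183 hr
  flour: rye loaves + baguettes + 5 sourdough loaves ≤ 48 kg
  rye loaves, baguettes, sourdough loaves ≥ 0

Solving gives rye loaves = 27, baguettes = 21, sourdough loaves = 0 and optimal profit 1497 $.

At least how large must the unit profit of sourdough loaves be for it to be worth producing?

Check each constraint at x*: butter 219/224 (slack 5); oven time 183/183 (tight); flour 48/48 (tight).
By complementary slackness, y = 0 for the non-binding constraint.
Dual feasibility on the basic columns requires 6·y_oven time + 1·y_flour = 46.5, 1·y_oven time + 1·y_flour = 11.5.
This yields shadow prices y_oven time = 7, y_flour = 4.5.
sourdough loaves enters the basis when its profit ≥ yᵀa₃ = 7·4 + 4.5·5 = 50.5.

50.5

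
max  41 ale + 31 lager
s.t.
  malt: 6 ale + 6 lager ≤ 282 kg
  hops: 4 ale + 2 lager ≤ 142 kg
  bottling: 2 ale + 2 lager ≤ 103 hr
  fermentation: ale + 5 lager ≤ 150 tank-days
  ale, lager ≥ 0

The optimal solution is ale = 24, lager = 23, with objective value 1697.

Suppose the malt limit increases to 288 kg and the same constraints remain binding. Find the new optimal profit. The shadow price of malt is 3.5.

1718

Δb = 6, so new z* = 1697 + (3.5)·(6) = 1697 + 21 = 1718.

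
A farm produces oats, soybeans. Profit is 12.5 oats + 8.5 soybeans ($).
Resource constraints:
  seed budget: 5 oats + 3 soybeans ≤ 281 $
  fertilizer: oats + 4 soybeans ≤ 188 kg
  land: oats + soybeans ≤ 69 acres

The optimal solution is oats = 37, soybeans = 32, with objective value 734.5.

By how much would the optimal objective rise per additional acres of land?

At the optimum: seed budget uses 281 of 281 (binding); fertilizer uses 165 of 188 (slack = 23); land uses 69 of 69 (binding).
Since fertilizer is not tight, its dual is 0.
From A_Bᵀ y = c: 5·y_seed budget + 1·y_land = 12.5; 3·y_seed budget + 1·y_land = 8.5.
→ y_seed budget = 2 and y_land = 2.5.
Shadow price of land = 2.5.

2.5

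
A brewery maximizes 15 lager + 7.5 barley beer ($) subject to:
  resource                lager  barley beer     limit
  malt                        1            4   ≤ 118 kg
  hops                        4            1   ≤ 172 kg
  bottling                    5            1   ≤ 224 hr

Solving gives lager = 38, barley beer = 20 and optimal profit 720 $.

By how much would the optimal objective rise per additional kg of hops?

3.5

Check each constraint at x*: malt 118/118 (tight); hops 172/172 (tight); bottling 210/224 (slack 14).
Since bottling is not tight, its dual is 0.
Dual feasibility on the basic columns requires 1·y_malt + 4·y_hops = 15, 4·y_malt + 1·y_hops = 7.5.
This yields shadow prices y_malt = 1, y_hops = 3.5.
Shadow price of hops = 3.5.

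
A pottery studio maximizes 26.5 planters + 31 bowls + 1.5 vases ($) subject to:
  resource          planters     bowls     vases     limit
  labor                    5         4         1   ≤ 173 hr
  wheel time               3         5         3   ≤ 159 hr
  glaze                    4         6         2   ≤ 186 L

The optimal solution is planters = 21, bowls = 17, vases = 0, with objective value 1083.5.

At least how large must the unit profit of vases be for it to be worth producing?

9.5

At the optimum: labor uses 173 of 173 (binding); wheel time uses 148 of 159 (slack = 11); glaze uses 186 of 186 (binding).
Slack constraints have shadow price 0 (complementary slackness).
From A_Bᵀ y = c: 5·y_labor + 4·y_glaze = 26.5; 4·y_labor + 6·y_glaze = 31.
Solving: y_labor = 2.5, y_glaze = 3.5.
vases enters the basis when its profit ≥ yᵀa₃ = 2.5·1 + 3.5·2 = 9.5.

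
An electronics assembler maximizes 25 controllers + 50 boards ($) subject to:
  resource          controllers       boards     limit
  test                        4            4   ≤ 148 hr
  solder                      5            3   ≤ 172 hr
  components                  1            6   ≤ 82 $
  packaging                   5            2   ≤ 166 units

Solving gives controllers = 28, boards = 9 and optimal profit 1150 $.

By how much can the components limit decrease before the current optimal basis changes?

12.5

Binding constraints: test, components. The basis is B = [[4,4],[1,6]] with det 20.
Per unit decrease in components, x* moves by d = (0.2, -0.2).
The basis stays optimal until solder becomes binding; allowable decrease = 12.5 $.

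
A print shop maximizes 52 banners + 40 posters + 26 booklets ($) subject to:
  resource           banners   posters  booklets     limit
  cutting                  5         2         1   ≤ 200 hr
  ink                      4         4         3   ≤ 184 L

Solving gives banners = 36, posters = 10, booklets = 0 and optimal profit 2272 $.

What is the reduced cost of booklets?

-2

Check each constraint at x*: cutting 200/200 (tight); ink 184/184 (tight).
Dual feasibility on the basic columns requires 5·y_cutting + 4·y_ink = 52, 2·y_cutting + 4·y_ink = 40.
This yields shadow prices y_cutting = 4, y_ink = 8.
Reduced cost of booklets: c₃ − yᵀa₃ = 26 − (4·1 + 8·3) = 26 − 28 = -2.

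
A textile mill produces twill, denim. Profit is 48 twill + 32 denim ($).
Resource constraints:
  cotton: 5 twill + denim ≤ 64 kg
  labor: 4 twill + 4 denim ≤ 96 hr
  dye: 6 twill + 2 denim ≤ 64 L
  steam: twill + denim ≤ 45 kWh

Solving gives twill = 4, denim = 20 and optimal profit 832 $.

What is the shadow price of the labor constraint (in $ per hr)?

At the optimum: cotton uses 40 of 64 (slack = 24); labor uses 96 of 96 (binding); dye uses 64 of 64 (binding); steam uses 24 of 45 (slack = 21).
Slack constraints have shadow price 0 (complementary slackness).
Dual feasibility on the basic columns requires 4·y_labor + 6·y_dye = 48, 4·y_labor + 2·y_dye = 32.
This yields shadow prices y_labor = 6, y_dye = 4.
Shadow price of labor = 6.

6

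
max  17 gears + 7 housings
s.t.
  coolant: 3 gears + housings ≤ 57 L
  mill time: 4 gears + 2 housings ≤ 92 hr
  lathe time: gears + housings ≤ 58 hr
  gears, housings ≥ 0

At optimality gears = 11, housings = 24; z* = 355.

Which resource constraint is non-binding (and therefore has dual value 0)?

lathe time

coolant: 57/57 (binding)
mill time: 92/92 (binding)
lathe time: 35/58 (slack 23)
By complementary slackness, a constraint with positive slack has shadow price 0 → lathe time.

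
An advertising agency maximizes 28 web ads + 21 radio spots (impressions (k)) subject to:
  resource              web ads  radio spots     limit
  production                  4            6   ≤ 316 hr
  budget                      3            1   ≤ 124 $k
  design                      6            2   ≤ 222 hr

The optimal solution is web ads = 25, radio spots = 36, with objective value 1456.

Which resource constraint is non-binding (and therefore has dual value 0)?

production: 316/316 (binding)
budget: 111/124 (slack 13)
design: 222/222 (binding)
By complementary slackness, a constraint with positive slack has shadow price 0 → budget.

budget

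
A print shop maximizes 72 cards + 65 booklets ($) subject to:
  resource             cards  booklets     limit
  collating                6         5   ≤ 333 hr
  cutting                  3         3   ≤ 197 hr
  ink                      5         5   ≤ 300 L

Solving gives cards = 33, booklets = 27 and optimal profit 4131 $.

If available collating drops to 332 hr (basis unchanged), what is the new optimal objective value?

4124

Binding: collating and ink. Non-binding: cutting (17 unused).
By complementary slackness, y = 0 for the non-binding constraint.
Dual feasibility on the basic columns requires 6·y_collating + 5·y_ink = 72, 5·y_collating + 5·y_ink = 65.
→ y_collating = 7 and y_ink = 6.
Δz = y_collating·Δb = 7 × (-1) = -7, so new z* = 4131 − 7 = 4124.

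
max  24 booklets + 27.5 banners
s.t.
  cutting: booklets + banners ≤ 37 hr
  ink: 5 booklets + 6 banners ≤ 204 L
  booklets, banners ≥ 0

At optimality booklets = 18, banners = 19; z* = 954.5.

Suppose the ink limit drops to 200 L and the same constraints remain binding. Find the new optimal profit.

At the optimum: cutting uses 37 of 37 (binding); ink uses 204 of 204 (binding).
Dual feasibility on the basic columns requires 1·y_cutting + 5·y_ink = 24, 1·y_cutting + 6·y_ink = 27.5.
Solving: y_cutting = 6.5, y_ink = 3.5.
Δz = y_ink·Δb = 3.5 × (-4) = -14, so new z* = 954.5 − 14 = 940.5.

940.5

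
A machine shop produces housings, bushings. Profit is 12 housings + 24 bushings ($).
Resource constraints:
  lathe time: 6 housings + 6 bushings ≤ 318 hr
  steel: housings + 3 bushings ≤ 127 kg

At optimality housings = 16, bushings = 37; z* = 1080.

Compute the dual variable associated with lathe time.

1

At the optimum: lathe time uses 318 of 318 (binding); steel uses 127 of 127 (binding).
The binding rows give the dual system: 6·y_lathe time + 1·y_steel = 12 and 6·y_lathe time + 3·y_steel = 24.
Solving: y_lathe time = 1, y_steel = 6.
Shadow price of lathe time = 1.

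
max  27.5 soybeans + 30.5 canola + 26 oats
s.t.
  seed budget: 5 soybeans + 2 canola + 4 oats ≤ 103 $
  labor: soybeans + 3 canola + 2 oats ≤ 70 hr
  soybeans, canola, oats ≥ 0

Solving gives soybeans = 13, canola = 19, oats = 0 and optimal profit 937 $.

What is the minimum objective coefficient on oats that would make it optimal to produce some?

31

Check each constraint at x*: seed budget 103/103 (tight); labor 70/70 (tight).
From A_Bᵀ y = c: 5·y_seed budget + 1·y_labor = 27.5; 2·y_seed budget + 3·y_labor = 30.5.
Solving: y_seed budget = 4, y_labor = 7.5.
oats enters the basis when its profit ≥ yᵀa₃ = 4·4 + 7.5·2 = 31.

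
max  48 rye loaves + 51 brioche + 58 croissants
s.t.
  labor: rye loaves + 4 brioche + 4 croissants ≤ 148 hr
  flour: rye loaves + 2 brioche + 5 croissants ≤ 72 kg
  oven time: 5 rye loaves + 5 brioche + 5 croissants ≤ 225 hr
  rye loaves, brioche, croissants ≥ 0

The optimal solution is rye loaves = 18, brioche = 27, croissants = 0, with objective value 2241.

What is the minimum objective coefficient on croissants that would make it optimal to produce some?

60

Binding: flour and oven time. Non-binding: labor (22 unused).
Slack constraints have shadow price 0 (complementary slackness).
The binding rows give the dual system: 1·y_flour + 5·y_oven time = 48 and 2·y_flour + 5·y_oven time = 51.
→ y_flour = 3 and y_oven time = 9.
croissants enters the basis when its profit ≥ yᵀa₃ = 3·5 + 9·5 = 60.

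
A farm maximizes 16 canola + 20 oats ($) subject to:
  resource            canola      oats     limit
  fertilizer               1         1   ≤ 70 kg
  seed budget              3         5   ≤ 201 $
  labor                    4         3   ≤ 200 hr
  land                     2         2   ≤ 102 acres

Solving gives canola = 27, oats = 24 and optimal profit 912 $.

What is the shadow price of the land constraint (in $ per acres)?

5

Check each constraint at x*: fertilizer 51/70 (slack 19); seed budget 201/201 (tight); labor 180/200 (slack 20); land 102/102 (tight).
Since fertilizer, labor are not tight, their duals are 0.
The binding rows give the dual system: 3·y_seed budget + 2·y_land = 16 and 5·y_seed budget + 2·y_land = 20.
This yields shadow prices y_seed budget = 2, y_land = 5.
Shadow price of land = 5.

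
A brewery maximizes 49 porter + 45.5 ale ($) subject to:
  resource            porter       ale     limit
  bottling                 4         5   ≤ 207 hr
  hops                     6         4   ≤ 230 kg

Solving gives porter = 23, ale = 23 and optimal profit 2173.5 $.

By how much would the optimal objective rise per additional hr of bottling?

At the optimum: bottling uses 207 of 207 (binding); hops uses 230 of 230 (binding).
The binding rows give the dual system: 4·y_bottling + 6·y_hops = 49 and 5·y_bottling + 4·y_hops = 45.5.
→ y_bottling = 5.5 and y_hops = 4.5.
Shadow price of bottling = 5.5.

5.5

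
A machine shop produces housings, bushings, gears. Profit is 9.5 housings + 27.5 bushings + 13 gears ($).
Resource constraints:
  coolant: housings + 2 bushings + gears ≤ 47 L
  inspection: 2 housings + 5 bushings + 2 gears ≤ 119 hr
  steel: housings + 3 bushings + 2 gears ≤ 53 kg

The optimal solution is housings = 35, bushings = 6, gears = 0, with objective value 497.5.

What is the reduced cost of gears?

At the optimum: coolant uses 47 of 47 (binding); inspection uses 100 of 119 (slack = 19); steel uses 53 of 53 (binding).
Since inspection is not tight, its dual is 0.
From A_Bᵀ y = c: 1·y_coolant + 1·y_steel = 9.5; 2·y_coolant + 3·y_steel = 27.5.
Solving: y_coolant = 1, y_steel = 8.5.
Reduced cost of gears: c₃ − yᵀa₃ = 13 − (1·1 + 8.5·2) = 13 − 18 = -5.

-5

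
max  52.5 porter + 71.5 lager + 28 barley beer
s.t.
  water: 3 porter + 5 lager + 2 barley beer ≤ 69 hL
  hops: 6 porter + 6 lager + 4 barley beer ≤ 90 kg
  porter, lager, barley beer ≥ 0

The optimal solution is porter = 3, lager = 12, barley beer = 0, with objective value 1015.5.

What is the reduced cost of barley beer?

-7

Both water and hops are binding at x*.
The binding rows give the dual system: 3·y_water + 6·y_hops = 52.5 and 5·y_water + 6·y_hops = 71.5.
Solving: y_water = 9.5, y_hops = 4.
Reduced cost of barley beer: c₃ − yᵀa₃ = 28 − (9.5·2 + 4·4) = 28 − 35 = -7.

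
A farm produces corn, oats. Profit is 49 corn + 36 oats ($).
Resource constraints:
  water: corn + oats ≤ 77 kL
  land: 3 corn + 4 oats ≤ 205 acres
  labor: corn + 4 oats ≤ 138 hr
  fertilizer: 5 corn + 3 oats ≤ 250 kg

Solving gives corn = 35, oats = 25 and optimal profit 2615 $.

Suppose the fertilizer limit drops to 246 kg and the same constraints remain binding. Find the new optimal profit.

At the optimum: water uses 60 of 77 (slack = 17); land uses 205 of 205 (binding); labor uses 135 of 138 (slack = 3); fertilizer uses 250 of 250 (binding).
Since water, labor are not tight, their duals are 0.
The binding rows give the dual system: 3·y_land + 5·y_fertilizer = 49 and 4·y_land + 3·y_fertilizer = 36.
This yields shadow prices y_land = 3, y_fertilizer = 8.
Δz = y_fertilizer·Δb = 8 × (-4) = -32, so new z* = 2615 − 32 = 2583.

2583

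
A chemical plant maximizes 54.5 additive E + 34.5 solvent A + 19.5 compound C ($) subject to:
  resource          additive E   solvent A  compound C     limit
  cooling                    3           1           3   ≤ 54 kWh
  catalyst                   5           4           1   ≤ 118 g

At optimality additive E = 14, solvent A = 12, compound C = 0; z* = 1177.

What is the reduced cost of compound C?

-7

Both cooling and catalyst are binding at x*.
From A_Bᵀ y = c: 3·y_cooling + 5·y_catalyst = 54.5; 1·y_cooling + 4·y_catalyst = 34.5.
Solving: y_cooling = 6.5, y_catalyst = 7.
Reduced cost of compound C: c₃ − yᵀa₃ = 19.5 − (6.5·3 + 7·1) = 19.5 − 26.5 = -7.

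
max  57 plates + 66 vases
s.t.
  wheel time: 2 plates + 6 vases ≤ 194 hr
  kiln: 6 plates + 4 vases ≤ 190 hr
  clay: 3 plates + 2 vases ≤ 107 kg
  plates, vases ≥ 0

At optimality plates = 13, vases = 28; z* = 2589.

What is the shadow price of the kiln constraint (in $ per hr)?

At the optimum: wheel time uses 194 of 194 (binding); kiln uses 190 of 190 (binding); clay uses 95 of 107 (slack = 12).
By complementary slackness, y = 0 for the non-binding constraint.
From A_Bᵀ y = c: 2·y_wheel time + 6·y_kiln = 57; 6·y_wheel time + 4·y_kiln = 66.
Solving: y_wheel time = 6, y_kiln = 7.5.
Shadow price of kiln = 7.5.

7.5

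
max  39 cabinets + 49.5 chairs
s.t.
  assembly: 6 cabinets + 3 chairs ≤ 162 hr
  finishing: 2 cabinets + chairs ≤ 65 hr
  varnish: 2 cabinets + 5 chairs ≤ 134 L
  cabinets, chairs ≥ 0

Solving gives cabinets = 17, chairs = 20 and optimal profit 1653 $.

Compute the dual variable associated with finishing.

At the optimum: assembly uses 162 of 162 (binding); finishing uses 54 of 65 (slack = 11); varnish uses 134 of 134 (binding).
By complementary slackness, y = 0 for the non-binding constraint.
The binding rows give the dual system: 6·y_assembly + 2·y_varnish = 39 and 3·y_assembly + 5·y_varnish = 49.5.
This yields shadow prices y_assembly = 4, y_varnish = 7.5.
Shadow price of finishing = 0.

0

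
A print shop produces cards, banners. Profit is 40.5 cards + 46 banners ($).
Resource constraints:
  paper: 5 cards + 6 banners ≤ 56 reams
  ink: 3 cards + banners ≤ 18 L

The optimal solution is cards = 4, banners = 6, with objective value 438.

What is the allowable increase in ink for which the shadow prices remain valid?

Binding constraints: paper, ink. The basis is B = [[5,6],[3,1]] with det -13.
Per unit increase in ink, x* moves by d = (0.4615, -0.3846).
The basis stays optimal until banners reaches 0; allowable increase = 15.6 L.

15.6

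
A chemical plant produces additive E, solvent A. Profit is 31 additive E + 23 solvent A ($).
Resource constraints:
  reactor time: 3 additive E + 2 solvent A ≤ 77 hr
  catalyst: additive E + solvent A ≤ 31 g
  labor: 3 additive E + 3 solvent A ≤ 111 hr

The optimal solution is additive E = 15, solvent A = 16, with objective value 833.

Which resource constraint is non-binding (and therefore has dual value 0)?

labor

reactor time: 77/77 (binding)
catalyst: 31/31 (binding)
labor: 93/111 (slack 18)
By complementary slackness, a constraint with positive slack has shadow price 0 → labor.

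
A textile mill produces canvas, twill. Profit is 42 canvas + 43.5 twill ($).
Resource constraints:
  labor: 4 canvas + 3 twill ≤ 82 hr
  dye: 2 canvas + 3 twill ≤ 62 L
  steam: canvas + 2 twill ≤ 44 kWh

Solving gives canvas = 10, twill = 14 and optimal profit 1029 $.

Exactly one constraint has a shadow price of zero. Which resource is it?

labor: 82/82 (binding)
dye: 62/62 (binding)
steam: 38/44 (slack 6)
By complementary slackness, a constraint with positive slack has shadow price 0 → steam.

steam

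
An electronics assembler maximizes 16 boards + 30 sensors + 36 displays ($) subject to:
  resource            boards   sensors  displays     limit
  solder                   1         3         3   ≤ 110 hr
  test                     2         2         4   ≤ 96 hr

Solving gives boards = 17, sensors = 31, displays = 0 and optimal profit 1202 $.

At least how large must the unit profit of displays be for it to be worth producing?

At the optimum: solder uses 110 of 110 (binding); test uses 96 of 96 (binding).
The binding rows give the dual system: 1·y_solder + 2·y_test = 16 and 3·y_solder + 2·y_test = 30.
→ y_solder = 7 and y_test = 4.5.
displays enters the basis when its profit ≥ yᵀa₃ = 7·3 + 4.5·4 = 39.

39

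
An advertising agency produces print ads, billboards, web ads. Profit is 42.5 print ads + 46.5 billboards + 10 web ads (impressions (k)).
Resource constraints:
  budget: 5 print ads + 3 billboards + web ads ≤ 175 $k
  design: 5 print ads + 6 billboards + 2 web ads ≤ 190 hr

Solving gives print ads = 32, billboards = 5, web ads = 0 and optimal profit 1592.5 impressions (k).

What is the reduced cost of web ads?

Check each constraint at x*: budget 175/175 (tight); design 190/190 (tight).
From A_Bᵀ y = c: 5·y_budget + 5·y_design = 42.5; 3·y_budget + 6·y_design = 46.5.
→ y_budget = 1.5 and y_design = 7.
Reduced cost of web ads: c₃ − yᵀa₃ = 10 − (1.5·1 + 7·2) = 10 − 15.5 = -5.5.

-5.5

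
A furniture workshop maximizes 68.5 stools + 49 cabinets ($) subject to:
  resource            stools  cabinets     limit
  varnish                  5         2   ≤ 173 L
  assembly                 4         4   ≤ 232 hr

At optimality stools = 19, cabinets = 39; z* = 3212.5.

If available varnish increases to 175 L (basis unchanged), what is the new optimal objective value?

Check each constraint at x*: varnish 173/173 (tight); assembly 232/232 (tight).
Dual feasibility on the basic columns requires 5·y_varnish + 4·y_assembly = 68.5, 2·y_varnish + 4·y_assembly = 49.
→ y_varnish = 6.5 and y_assembly = 9.
Δz = y_varnish·Δb = 6.5 × (2) = 13, so new z* = 3212.5 + 13 = 3225.5.

3225.5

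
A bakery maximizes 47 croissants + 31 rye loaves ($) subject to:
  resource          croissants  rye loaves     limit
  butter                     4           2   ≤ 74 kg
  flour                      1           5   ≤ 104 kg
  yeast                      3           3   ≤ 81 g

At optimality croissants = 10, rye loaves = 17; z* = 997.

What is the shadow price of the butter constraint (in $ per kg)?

Check each constraint at x*: butter 74/74 (tight); flour 95/104 (slack 9); yeast 81/81 (tight).
By complementary slackness, y = 0 for the non-binding constraint.
The binding rows give the dual system: 4·y_butter + 3·y_yeast = 47 and 2·y_butter + 3·y_yeast = 31.
This yields shadow prices y_butter = 8, y_yeast = 5.
Shadow price of butter = 8.

8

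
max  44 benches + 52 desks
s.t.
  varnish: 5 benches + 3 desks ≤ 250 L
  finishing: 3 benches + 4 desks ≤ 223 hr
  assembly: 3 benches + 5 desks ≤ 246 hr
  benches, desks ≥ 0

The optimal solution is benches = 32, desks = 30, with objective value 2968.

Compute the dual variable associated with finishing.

Binding: varnish and assembly. Non-binding: finishing (7 unused).
By complementary slackness, y = 0 for the non-binding constraint.
The binding rows give the dual system: 5·y_varnish + 3·y_assembly = 44 and 3·y_varnish + 5·y_assembly = 52.
This yields shadow prices y_varnish = 4, y_assembly = 8.
Shadow price of finishing = 0.

0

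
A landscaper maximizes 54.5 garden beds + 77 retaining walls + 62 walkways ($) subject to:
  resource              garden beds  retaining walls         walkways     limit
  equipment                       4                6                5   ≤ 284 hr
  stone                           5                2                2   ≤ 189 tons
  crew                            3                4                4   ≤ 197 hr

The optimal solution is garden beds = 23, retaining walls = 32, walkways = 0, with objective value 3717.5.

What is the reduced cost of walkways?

Check each constraint at x*: equipment 284/284 (tight); stone 179/189 (slack 10); crew 197/197 (tight).
Slack constraints have shadow price 0 (complementary slackness).
From A_Bᵀ y = c: 4·y_equipment + 3·y_crew = 54.5; 6·y_equipment + 4·y_crew = 77.
→ y_equipment = 6.5 and y_crew = 9.5.
Reduced cost of walkways: c₃ − yᵀa₃ = 62 − (6.5·5 + 9.5·4) = 62 − 70.5 = -8.5.

-8.5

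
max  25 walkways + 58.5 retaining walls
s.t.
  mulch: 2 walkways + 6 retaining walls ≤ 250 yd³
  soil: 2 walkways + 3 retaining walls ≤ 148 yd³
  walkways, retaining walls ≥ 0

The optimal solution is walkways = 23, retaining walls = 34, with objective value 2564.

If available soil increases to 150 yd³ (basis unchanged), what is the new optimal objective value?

2575

Both mulch and soil are binding at x*.
From A_Bᵀ y = c: 2·y_mulch + 2·y_soil = 25; 6·y_mulch + 3·y_soil = 58.5.
→ y_mulch = 7 and y_soil = 5.5.
Δz = y_soil·Δb = 5.5 × (2) = 11, so new z* = 2564 + 11 = 2575.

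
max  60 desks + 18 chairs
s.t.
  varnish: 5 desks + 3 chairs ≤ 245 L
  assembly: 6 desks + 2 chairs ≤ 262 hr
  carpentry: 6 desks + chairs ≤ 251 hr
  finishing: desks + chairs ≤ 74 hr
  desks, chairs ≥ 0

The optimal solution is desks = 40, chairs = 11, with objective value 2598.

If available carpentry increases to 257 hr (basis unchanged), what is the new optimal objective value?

2610

Check each constraint at x*: varnish 233/245 (slack 12); assembly 262/262 (tight); carpentry 251/251 (tight); finishing 51/74 (slack 23).
Slack constraints have shadow price 0 (complementary slackness).
The binding rows give the dual system: 6·y_assembly + 6·y_carpentry = 60 and 2·y_assembly + 1·y_carpentry = 18.
Solving: y_assembly = 8, y_carpentry = 2.
Δz = y_carpentry·Δb = 2 × (6) = 12, so new z* = 2598 + 12 = 2610.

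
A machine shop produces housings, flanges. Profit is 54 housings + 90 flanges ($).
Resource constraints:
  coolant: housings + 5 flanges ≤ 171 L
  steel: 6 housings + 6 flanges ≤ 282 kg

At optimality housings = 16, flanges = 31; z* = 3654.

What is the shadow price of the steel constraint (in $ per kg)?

7.5

Check each constraint at x*: coolant 171/171 (tight); steel 282/282 (tight).
The binding rows give the dual system: 1·y_coolant + 6·y_steel = 54 and 5·y_coolant + 6·y_steel = 90.
Solving: y_coolant = 9, y_steel = 7.5.
Shadow price of steel = 7.5.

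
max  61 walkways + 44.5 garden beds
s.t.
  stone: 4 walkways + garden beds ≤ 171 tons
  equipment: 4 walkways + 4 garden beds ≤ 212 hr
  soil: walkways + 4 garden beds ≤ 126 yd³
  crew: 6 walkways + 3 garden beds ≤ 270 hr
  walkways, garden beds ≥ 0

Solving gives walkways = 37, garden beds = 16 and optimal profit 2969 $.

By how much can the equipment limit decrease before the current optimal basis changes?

Binding constraints: equipment, crew. The basis is B = [[4,4],[6,3]] with det -12.
Per unit decrease in equipment, x* moves by d = (0.25, -0.5).
The basis stays optimal until stone becomes binding; allowable decrease = 14 hr.

14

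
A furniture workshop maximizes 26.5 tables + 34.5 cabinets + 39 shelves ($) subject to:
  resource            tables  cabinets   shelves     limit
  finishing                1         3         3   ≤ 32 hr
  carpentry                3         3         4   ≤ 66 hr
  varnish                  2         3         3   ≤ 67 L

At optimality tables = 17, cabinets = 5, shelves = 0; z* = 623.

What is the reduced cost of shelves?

-3

Check each constraint at x*: finishing 32/32 (tight); carpentry 66/66 (tight); varnish 49/67 (slack 18).
Slack constraints have shadow price 0 (complementary slackness).
The binding rows give the dual system: 1·y_finishing + 3·y_carpentry = 26.5 and 3·y_finishing + 3·y_carpentry = 34.5.
Solving: y_finishing = 4, y_carpentry = 7.5.
Reduced cost of shelves: c₃ − yᵀa₃ = 39 − (4·3 + 7.5·4) = 39 − 42 = -3.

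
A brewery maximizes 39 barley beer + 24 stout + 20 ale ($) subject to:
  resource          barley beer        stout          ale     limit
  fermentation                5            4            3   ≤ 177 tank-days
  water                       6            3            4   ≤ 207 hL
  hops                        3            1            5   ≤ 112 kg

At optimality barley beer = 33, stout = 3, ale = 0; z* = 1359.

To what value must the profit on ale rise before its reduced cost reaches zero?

At the optimum: fermentation uses 177 of 177 (binding); water uses 207 of 207 (binding); hops uses 102 of 112 (slack = 10).
Since hops is not tight, its dual is 0.
From A_Bᵀ y = c: 5·y_fermentation + 6·y_water = 39; 4·y_fermentation + 3·y_water = 24.
This yields shadow prices y_fermentation = 3, y_water = 4.
ale enters the basis when its profit ≥ yᵀa₃ = 3·3 + 4·4 = 25.

25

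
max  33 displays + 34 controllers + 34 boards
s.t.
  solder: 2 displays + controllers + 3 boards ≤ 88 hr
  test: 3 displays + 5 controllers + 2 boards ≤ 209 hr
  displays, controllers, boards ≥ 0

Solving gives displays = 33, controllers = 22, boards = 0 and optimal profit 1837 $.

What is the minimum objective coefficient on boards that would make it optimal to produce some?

Check each constraint at x*: solder 88/88 (tight); test 209/209 (tight).
From A_Bᵀ y = c: 2·y_solder + 3·y_test = 33; 1·y_solder + 5·y_test = 34.
→ y_solder = 9 and y_test = 5.
boards enters the basis when its profit ≥ yᵀa₃ = 9·3 + 5·2 = 37.

37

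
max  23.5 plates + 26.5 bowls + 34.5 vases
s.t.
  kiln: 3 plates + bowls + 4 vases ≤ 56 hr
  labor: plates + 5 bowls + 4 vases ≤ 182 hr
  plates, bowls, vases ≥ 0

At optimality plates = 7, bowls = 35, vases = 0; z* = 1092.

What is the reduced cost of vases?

-7.5

At the optimum: kiln uses 56 of 56 (binding); labor uses 182 of 182 (binding).
Dual feasibility on the basic columns requires 3·y_kiln + 1·y_labor = 23.5, 1·y_kiln + 5·y_labor = 26.5.
Solving: y_kiln = 6.5, y_labor = 4.
Reduced cost of vases: c₃ − yᵀa₃ = 34.5 − (6.5·4 + 4·4) = 34.5 − 42 = -7.5.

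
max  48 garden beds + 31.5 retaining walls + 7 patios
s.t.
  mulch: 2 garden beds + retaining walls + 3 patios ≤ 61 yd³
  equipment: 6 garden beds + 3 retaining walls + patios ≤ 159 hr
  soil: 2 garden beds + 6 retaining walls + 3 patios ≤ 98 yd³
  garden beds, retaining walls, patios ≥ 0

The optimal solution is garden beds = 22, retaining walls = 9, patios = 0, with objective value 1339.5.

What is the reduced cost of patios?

-5

At the optimum: mulch uses 53 of 61 (slack = 8); equipment uses 159 of 159 (binding); soil uses 98 of 98 (binding).
By complementary slackness, y = 0 for the non-binding constraint.
From A_Bᵀ y = c: 6·y_equipment + 2·y_soil = 48; 3·y_equipment + 6·y_soil = 31.5.
This yields shadow prices y_equipment = 7.5, y_soil = 1.5.
Reduced cost of patios: c₃ − yᵀa₃ = 7 − (7.5·1 + 1.5·3) = 7 − 12 = -5.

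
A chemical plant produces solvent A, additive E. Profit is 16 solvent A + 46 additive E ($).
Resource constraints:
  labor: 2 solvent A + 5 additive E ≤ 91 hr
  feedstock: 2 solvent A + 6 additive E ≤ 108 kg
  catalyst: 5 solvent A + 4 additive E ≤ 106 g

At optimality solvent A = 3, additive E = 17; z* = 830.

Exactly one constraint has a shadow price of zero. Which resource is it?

catalyst

labor: 91/91 (binding)
feedstock: 108/108 (binding)
catalyst: 83/106 (slack 23)
By complementary slackness, a constraint with positive slack has shadow price 0 → catalyst.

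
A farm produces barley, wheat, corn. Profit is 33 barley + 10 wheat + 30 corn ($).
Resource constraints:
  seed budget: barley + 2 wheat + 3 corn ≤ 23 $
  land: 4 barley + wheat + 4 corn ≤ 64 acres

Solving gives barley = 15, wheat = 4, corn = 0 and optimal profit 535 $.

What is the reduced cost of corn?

-5

At the optimum: seed budget uses 23 of 23 (binding); land uses 64 of 64 (binding).
From A_Bᵀ y = c: 1·y_seed budget + 4·y_land = 33; 2·y_seed budget + 1·y_land = 10.
→ y_seed budget = 1 and y_land = 8.
Reduced cost of corn: c₃ − yᵀa₃ = 30 − (1·3 + 8·4) = 30 − 35 = -5.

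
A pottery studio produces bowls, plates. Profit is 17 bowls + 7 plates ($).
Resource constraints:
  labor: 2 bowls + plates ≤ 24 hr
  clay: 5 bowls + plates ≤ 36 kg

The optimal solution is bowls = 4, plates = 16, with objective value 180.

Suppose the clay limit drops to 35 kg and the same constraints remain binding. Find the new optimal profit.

179

Both labor and clay are binding at x*.
Dual feasibility on the basic columns requires 2·y_labor + 5·y_clay = 17, 1·y_labor + 1·y_clay = 7.
→ y_labor = 6 and y_clay = 1.
Δz = y_clay·Δb = 1 × (-1) = -1, so new z* = 180 − 1 = 179.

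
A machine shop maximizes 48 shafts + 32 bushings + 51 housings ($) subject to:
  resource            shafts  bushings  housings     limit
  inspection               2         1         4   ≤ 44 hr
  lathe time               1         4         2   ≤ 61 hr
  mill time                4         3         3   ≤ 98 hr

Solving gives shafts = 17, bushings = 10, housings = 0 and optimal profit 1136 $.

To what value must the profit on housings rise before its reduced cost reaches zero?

56

Check each constraint at x*: inspection 44/44 (tight); lathe time 57/61 (slack 4); mill time 98/98 (tight).
Since lathe time is not tight, its dual is 0.
Dual feasibility on the basic columns requires 2·y_inspection + 4·y_mill time = 48, 1·y_inspection + 3·y_mill time = 32.
Solving: y_inspection = 8, y_mill time = 8.
housings enters the basis when its profit ≥ yᵀa₃ = 8·4 + 8·3 = 56.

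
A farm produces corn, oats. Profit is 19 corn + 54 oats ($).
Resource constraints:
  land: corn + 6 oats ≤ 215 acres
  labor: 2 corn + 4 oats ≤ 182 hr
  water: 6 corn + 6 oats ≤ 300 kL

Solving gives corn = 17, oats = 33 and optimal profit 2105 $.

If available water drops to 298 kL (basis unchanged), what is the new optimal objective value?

2101

Binding: land and water. Non-binding: labor (16 unused).
By complementary slackness, y = 0 for the non-binding constraint.
Dual feasibility on the basic columns requires 1·y_land + 6·y_water = 19, 6·y_land + 6·y_water = 54.
This yields shadow prices y_land = 7, y_water = 2.
Δz = y_water·Δb = 2 × (-2) = -4, so new z* = 2105 − 4 = 2101.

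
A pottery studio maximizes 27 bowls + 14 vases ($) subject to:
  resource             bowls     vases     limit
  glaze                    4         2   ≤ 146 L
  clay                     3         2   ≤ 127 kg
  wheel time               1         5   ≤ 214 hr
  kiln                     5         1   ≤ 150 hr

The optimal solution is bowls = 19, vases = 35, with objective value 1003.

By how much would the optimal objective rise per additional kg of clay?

1

At the optimum: glaze uses 146 of 146 (binding); clay uses 127 of 127 (binding); wheel time uses 194 of 214 (slack = 20); kiln uses 130 of 150 (slack = 20).
Slack constraints have shadow price 0 (complementary slackness).
From A_Bᵀ y = c: 4·y_glaze + 3·y_clay = 27; 2·y_glaze + 2·y_clay = 14.
Solving: y_glaze = 6, y_clay = 1.
Shadow price of clay = 1.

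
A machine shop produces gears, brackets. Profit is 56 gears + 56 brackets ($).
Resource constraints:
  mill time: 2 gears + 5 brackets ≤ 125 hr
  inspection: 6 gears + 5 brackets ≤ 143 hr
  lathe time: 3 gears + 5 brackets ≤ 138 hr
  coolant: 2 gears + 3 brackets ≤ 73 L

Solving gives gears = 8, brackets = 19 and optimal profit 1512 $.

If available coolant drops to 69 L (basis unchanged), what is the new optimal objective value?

1484

Check each constraint at x*: mill time 111/125 (slack 14); inspection 143/143 (tight); lathe time 119/138 (slack 19); coolant 73/73 (tight).
Slack constraints have shadow price 0 (complementary slackness).
Dual feasibility on the basic columns requires 6·y_inspection + 2·y_coolant = 56, 5·y_inspection + 3·y_coolant = 56.
This yields shadow prices y_inspection = 7, y_coolant = 7.
Δz = y_coolant·Δb = 7 × (-4) = -28, so new z* = 1512 − 28 = 1484.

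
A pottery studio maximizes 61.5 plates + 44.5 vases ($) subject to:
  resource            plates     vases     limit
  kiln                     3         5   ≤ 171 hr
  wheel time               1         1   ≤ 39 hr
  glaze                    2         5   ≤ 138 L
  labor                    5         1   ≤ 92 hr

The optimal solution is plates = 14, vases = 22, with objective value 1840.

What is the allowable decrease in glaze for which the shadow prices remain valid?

Binding constraints: glaze, labor. The basis is B = [[2,5],[5,1]] with det -23.
Per unit decrease in glaze, x* moves by d = (0.0435, -0.2174).
The basis stays optimal until vases reaches 0; allowable decrease = 101.2 L.

101.2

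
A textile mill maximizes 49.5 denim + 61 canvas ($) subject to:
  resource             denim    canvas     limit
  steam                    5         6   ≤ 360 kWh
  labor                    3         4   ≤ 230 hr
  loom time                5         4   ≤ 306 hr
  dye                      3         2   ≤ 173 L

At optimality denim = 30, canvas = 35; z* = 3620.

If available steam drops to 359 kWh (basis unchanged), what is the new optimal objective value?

Check each constraint at x*: steam 360/360 (tight); labor 230/230 (tight); loom time 290/306 (slack 16); dye 160/173 (slack 13).
Slack constraints have shadow price 0 (complementary slackness).
From A_Bᵀ y = c: 5·y_steam + 3·y_labor = 49.5; 6·y_steam + 4·y_labor = 61.
→ y_steam = 7.5 and y_labor = 4.
Δz = y_steam·Δb = 7.5 × (-1) = -7.5, so new z* = 3620 − 7.5 = 3612.5.

3612.5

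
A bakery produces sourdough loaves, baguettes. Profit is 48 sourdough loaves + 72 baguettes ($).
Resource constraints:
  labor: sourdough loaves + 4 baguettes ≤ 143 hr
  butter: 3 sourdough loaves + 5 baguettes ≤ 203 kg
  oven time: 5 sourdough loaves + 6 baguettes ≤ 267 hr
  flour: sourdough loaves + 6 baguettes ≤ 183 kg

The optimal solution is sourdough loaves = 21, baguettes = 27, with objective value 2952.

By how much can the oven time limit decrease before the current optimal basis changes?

Binding constraints: oven time, flour. The basis is B = [[5,6],[1,6]] with det 24.
Per unit decrease in oven time, x* moves by d = (-0.25, 0.0417).
The basis stays optimal until sourdough loaves reaches 0; allowable decrease = 84 hr.

84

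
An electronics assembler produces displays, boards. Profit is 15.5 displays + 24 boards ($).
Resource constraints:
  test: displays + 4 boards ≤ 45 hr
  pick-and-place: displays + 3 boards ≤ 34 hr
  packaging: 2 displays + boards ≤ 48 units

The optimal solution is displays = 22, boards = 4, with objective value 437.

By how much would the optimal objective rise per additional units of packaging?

Check each constraint at x*: test 38/45 (slack 7); pick-and-place 34/34 (tight); packaging 48/48 (tight).
Since test is not tight, its dual is 0.
The binding rows give the dual system: 1·y_pick-and-place + 2·y_packaging = 15.5 and 3·y_pick-and-place + 1·y_packaging = 24.
This yields shadow prices y_pick-and-place = 6.5, y_packaging = 4.5.
Shadow price of packaging = 4.5.

4.5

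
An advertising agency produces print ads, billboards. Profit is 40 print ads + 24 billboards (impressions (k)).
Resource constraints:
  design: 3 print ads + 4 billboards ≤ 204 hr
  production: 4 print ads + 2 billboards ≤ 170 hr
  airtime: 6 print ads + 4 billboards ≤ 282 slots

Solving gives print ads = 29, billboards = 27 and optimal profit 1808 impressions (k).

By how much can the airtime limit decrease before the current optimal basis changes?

Binding constraints: production, airtime. The basis is B = [[4,2],[6,4]] with det 4.
Per unit decrease in airtime, x* moves by d = (0.5, -1).
The basis stays optimal until billboards reaches 0; allowable decrease = 27 slots.

27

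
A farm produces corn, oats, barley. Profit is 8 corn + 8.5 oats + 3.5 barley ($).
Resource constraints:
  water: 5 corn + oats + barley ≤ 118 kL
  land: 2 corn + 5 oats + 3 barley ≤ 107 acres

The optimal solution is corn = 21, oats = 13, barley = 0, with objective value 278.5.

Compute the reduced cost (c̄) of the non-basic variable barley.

-2

At the optimum: water uses 118 of 118 (binding); land uses 107 of 107 (binding).
The binding rows give the dual system: 5·y_water + 2·y_land = 8 and 1·y_water + 5·y_land = 8.5.
Solving: y_water = 1, y_land = 1.5.
Reduced cost of barley: c₃ − yᵀa₃ = 3.5 − (1·1 + 1.5·3) = 3.5 − 5.5 = -2.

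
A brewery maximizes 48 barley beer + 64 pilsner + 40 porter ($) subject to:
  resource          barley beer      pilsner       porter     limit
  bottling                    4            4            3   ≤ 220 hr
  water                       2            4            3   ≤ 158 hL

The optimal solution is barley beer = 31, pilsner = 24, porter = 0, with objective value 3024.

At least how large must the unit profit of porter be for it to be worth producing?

48

At the optimum: bottling uses 220 of 220 (binding); water uses 158 of 158 (binding).
Dual feasibility on the basic columns requires 4·y_bottling + 2·y_water = 48, 4·y_bottling + 4·y_water = 64.
→ y_bottling = 8 and y_water = 8.
porter enters the basis when its profit ≥ yᵀa₃ = 8·3 + 8·3 = 48.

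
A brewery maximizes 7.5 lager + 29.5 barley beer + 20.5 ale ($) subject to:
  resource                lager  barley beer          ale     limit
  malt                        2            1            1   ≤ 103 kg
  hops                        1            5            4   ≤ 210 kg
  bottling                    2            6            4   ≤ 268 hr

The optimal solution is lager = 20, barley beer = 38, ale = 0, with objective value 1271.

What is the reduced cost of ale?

-1.5

Binding: hops and bottling. Non-binding: malt (25 unused).
By complementary slackness, y = 0 for the non-binding constraint.
From A_Bᵀ y = c: 1·y_hops + 2·y_bottling = 7.5; 5·y_hops + 6·y_bottling = 29.5.
Solving: y_hops = 3.5, y_bottling = 2.
Reduced cost of ale: c₃ − yᵀa₃ = 20.5 − (3.5·4 + 2·4) = 20.5 − 22 = -1.5.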